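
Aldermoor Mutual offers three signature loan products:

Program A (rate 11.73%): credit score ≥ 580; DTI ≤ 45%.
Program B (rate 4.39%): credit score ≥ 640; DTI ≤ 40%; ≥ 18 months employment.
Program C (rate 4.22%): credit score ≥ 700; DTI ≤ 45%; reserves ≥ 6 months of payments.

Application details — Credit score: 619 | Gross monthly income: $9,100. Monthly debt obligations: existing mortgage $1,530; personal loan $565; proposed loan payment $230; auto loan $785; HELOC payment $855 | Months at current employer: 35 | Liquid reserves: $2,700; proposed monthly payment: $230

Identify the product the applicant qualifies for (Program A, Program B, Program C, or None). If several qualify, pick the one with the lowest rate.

Total debts = (1,530 + 565 + 230 + 785 + 855) = 3,965; DTI = 3,965/9,100 = 43.6%.
Reserves = 2,700/230 = 11.7 months.
Program A: score 619 ≥ 580; DTI 43.6% ≤ 45% → qualifies.
Program B: score 619 < 640; DTI 43.6% > 40%; employment 35 ≥ 18 mo → does not qualify.
Program C: score 619 < 700; DTI 43.6% ≤ 45%; reserves 11.7 ≥ 6 mo → does not qualify.

Program A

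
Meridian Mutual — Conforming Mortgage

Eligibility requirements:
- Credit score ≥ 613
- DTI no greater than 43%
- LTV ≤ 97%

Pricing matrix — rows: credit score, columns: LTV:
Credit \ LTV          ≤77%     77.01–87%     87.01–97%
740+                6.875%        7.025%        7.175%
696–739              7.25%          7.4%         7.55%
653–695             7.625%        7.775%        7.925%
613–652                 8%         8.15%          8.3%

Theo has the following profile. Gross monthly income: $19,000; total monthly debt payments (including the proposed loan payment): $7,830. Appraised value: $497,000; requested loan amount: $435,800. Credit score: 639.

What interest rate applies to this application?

Credit score 639 ≥ 613; DTI = 7,830/19,000 = 41.2% ≤ 43%
LTV: 435,800 ÷ 497,000 = 87.7%, within 97% cap
Score 639 is in the 613–652 band; LTV 87.7% is in the 87.01–97% band → 8.3%.

8.3%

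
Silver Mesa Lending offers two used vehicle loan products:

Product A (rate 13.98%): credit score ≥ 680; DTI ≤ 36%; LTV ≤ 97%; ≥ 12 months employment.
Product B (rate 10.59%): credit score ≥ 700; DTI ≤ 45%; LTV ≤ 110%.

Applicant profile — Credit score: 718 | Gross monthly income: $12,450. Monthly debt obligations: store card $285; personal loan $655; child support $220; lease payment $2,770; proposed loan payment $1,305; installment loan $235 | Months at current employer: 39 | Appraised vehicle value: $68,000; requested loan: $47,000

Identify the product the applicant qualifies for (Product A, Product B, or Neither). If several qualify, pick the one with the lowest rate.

Product B

Total debts = (285 + 655 + 220 + 2,770 + 1,305 + 235) = 5,470; DTI = 5,470/12,450 = 43.9%.
LTV = 47,000/68,000 = 69.1%.
Product A: score 718 ≥ 680; DTI 43.9% > 36%; LTV 69.1% ≤ 97%; employment 39 ≥ 12 mo → does not qualify.
Product B: score 718 ≥ 700; DTI 43.9% ≤ 45%; LTV 69.1% ≤ 110% → qualifies.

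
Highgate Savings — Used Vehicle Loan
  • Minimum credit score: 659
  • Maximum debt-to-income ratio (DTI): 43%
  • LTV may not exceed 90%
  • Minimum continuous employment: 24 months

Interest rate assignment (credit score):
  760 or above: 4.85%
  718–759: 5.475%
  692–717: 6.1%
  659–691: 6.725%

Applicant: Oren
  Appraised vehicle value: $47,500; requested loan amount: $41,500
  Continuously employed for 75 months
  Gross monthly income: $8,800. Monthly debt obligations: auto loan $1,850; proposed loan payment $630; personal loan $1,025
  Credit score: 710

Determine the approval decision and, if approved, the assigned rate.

Approved at 6.1%

Credit score 710 ≥ 659 (meets minimum)
Total monthly debts = (1,850 + 630 + 1,025) = 3,505. DTI: 3,505 ÷ 8,800 = 39.8%, within the 43% cap
LTV: 41,500 ÷ 47,500 = 87.4%, within 90% cap
Employment 75 ≥ 24 months
All requirements met. Score 710 falls in the 692–717 tier → 6.1%.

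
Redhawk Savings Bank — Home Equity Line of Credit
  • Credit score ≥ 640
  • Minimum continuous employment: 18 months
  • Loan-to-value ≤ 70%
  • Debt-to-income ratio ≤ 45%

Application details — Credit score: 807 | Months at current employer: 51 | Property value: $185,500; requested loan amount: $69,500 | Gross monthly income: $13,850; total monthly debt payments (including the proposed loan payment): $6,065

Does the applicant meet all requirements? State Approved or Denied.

Credit score 807 ≥ 640 (meets)
Employment 51 ≥ 18 months
LTV: 69,500 ÷ 185,500 = 37.5%, within 70% cap
Debt-to-income = 6,065/13,850 = 43.8% — meets 45% limit
All criteria satisfied.

Approved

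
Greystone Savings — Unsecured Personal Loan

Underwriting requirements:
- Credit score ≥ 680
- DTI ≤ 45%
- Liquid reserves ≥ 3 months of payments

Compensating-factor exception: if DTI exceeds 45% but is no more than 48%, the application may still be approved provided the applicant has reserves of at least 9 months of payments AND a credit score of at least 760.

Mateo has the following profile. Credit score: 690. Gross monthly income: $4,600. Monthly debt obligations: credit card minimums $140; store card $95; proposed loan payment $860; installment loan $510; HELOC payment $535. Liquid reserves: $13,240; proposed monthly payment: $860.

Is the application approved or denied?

Denied

Credit score 690 ≥ 680 (meets base)
Total debts = (140 + 95 + 860 + 510 + 535) = 2,140. DTI = 2,140/4,600 = 46.5% > 45% — standard DTI limit exceeded.
Reserves = 13,240/860 = 15.4 months ≥ 3
DTI 46.5% is within the 45%–48% exception band; checking compensating factors.
Reserves 15.4 ≥ 9 months; credit score 690 < 760.
Override conditions not both satisfied; exception does not apply.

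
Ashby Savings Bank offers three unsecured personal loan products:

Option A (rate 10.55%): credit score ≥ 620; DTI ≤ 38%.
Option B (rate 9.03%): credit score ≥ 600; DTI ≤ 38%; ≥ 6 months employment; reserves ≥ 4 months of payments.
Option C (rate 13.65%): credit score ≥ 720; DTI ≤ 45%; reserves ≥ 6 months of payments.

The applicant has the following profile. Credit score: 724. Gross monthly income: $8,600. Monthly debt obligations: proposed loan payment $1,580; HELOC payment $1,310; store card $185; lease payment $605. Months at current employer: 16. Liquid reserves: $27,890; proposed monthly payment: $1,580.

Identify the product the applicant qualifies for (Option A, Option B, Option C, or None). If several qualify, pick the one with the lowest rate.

Total debts = (1,580 + 1,310 + 185 + 605) = 3,680; DTI = 3,680/8,600 = 42.8%.
Reserves = 27,890/1,580 = 17.7 months.
Option A: score 724 ≥ 620; DTI 42.8% > 38% → does not qualify.
Option B: score 724 ≥ 600; DTI 42.8% > 38%; employment 16 ≥ 6 mo; reserves 17.7 ≥ 4 mo → does not qualify.
Option C: score 724 ≥ 720; DTI 42.8% ≤ 45%; reserves 17.7 ≥ 6 mo → qualifies.

Option C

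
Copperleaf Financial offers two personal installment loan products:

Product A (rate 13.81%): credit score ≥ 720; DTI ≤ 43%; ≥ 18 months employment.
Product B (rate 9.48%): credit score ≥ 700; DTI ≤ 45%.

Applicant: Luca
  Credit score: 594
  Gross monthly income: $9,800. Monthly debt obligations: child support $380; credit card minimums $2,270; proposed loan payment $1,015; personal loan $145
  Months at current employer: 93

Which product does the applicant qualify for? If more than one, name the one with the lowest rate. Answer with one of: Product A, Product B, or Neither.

Total debts = (380 + 2,270 + 1,015 + 145) = 3,810; DTI = 3,810/9,800 = 38.9%.
Product A: score 594 < 720; DTI 38.9% ≤ 43%; employment 93 ≥ 18 mo → does not qualify.
Product B: score 594 < 700; DTI 38.9% ≤ 45% → does not qualify.

Neither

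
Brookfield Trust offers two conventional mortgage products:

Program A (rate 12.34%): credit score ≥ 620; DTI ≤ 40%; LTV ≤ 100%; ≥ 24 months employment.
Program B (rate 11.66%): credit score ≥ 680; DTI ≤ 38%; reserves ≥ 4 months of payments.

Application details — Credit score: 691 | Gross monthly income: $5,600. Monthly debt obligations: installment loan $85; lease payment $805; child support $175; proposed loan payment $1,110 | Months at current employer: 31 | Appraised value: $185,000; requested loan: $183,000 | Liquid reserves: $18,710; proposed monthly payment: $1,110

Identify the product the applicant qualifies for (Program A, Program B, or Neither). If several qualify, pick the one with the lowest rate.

Program A

Total debts = (85 + 805 + 175 + 1,110) = 2,175; DTI = 2,175/5,600 = 38.8%.
LTV = 183,000/185,000 = 98.9%.
Reserves = 18,710/1,110 = 16.9 months.
Program A: score 691 ≥ 620; DTI 38.8% ≤ 40%; LTV 98.9% ≤ 100%; employment 31 ≥ 24 mo → qualifies.
Program B: score 691 ≥ 680; DTI 38.8% > 38%; reserves 16.9 ≥ 4 mo → does not qualify.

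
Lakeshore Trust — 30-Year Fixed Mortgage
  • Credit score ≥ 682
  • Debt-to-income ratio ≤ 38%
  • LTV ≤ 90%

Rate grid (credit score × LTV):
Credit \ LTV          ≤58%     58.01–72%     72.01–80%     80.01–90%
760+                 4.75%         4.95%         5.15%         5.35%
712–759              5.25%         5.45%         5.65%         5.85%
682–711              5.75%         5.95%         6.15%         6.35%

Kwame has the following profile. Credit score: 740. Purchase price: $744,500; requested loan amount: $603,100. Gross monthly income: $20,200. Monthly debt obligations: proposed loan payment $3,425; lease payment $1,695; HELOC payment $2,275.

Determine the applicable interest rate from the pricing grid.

5.85%

Credit score 740 ≥ 682; Total monthly debts = (3,425 + 1,695 + 2,275) = 7,395. DTI = 7,395/20,200 = 36.6% ≤ 38%
LTV = 603,100/744,500 = 81% ≤ 90%
Row: 740 falls in 712–759. Column: 81% falls in 80.01–90%. Rate = 5.85%.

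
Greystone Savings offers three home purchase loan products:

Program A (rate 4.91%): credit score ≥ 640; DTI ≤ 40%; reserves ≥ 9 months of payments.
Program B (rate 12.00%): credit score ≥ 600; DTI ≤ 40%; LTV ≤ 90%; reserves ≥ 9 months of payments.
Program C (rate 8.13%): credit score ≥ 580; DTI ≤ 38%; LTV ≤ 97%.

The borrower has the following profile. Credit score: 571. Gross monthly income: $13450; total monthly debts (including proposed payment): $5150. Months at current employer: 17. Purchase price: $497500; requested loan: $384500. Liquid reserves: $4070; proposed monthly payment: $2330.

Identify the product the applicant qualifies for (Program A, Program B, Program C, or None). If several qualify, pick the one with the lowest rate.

DTI = 5,150/13,450 = 38.3%.
LTV = 384,500/497,500 = 77.3%.
Reserves = 4,070/2,330 = 1.7 months.
Program A: score 571 < 640; DTI 38.3% ≤ 40%; reserves 1.7 < 9 mo → does not qualify.
Program B: score 571 < 600; DTI 38.3% ≤ 40%; LTV 77.3% ≤ 90%; reserves 1.7 < 9 mo → does not qualify.
Program C: score 571 < 580; DTI 38.3% > 38%; LTV 77.3% ≤ 97% → does not qualify.

None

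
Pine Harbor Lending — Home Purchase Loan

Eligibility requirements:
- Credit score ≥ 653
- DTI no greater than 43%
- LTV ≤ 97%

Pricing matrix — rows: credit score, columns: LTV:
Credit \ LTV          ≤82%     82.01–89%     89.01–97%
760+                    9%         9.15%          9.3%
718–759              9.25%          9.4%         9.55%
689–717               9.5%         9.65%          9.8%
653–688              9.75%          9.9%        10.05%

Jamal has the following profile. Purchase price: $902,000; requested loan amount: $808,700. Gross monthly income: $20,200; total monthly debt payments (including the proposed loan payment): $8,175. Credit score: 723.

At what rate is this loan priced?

9.55%

Credit score 723 ≥ 653; DTI: 8,175 ÷ 20,200 = 40.5%, within the 43% cap
LTV = 808,700/902,000 = 89.7% ≤ 97%
Score 723 is in the 718–759 band; LTV 89.7% is in the 89.01–97% band → 9.55%.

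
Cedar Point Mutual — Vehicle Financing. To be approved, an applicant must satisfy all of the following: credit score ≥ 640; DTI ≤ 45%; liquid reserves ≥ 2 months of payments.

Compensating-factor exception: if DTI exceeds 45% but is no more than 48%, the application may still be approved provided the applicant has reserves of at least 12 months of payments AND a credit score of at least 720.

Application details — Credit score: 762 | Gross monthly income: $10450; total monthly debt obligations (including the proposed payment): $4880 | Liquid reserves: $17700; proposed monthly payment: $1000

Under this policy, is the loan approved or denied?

Approved

Credit score 762 ≥ 640 (meets base)
DTI = 4,880/10,450 = 46.7% > 45% — standard DTI limit exceeded.
Reserves = 17,700/1,000 = 17.7 months ≥ 2
46.7% falls in the override range (45%–48%), so the compensating-factor test applies.
Reserves 17.7 ≥ 12 months; credit score 762 ≥ 720.
Both override conditions satisfied; DTI exception granted.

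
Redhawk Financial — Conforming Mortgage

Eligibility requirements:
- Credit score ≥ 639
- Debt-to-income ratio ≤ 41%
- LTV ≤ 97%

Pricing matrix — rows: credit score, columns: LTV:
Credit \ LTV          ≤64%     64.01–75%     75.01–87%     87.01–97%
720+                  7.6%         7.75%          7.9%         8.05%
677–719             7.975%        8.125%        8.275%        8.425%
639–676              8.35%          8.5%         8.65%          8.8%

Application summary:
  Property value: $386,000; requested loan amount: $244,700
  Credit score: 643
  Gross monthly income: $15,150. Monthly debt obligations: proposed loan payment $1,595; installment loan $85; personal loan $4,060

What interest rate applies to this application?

Credit score 643 ≥ 639; Total monthly debts = (1,595 + 85 + 4,060) = 5,740. DTI: 5,740 ÷ 15,150 = 37.9%, within the 41% cap
Loan-to-value = 244,700/386,000 = 63.4% — pass (97% max)
Credit 643 → row 639–676; LTV 63.4% → column ≤64%. Grid cell → 8.35%.

8.35%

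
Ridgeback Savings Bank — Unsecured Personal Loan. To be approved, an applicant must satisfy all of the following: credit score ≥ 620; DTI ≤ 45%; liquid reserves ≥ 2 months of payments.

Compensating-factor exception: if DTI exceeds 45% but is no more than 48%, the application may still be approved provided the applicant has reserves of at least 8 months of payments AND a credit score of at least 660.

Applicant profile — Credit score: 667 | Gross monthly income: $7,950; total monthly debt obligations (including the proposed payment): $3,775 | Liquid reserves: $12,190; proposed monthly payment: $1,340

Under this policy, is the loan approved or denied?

Credit score 667 ≥ 620 (meets base)
DTI = 3,775/7,950 = 47.5% > 45% — standard DTI limit exceeded.
Reserves = 12,190/1,340 = 9.1 months ≥ 2
47.5% falls in the override range (45%–48%), so the compensating-factor test applies.
Override check — reserves: 9.1 mo (ok); score: 667 (ok).
Both override conditions satisfied; DTI exception granted.

Approved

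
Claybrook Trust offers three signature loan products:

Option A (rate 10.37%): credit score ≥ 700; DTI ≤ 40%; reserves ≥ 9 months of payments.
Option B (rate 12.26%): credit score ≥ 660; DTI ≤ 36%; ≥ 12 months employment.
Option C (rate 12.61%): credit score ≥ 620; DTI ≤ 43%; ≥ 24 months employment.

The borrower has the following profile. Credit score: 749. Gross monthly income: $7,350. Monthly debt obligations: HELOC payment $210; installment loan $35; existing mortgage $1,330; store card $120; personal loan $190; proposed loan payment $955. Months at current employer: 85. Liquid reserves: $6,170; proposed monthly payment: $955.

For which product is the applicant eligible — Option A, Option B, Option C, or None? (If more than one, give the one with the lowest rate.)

Option C

Total debts = (210 + 35 + 1,330 + 120 + 190 + 955) = 2,840; DTI = 2,840/7,350 = 38.6%.
Reserves = 6,170/955 = 6.5 months.
Option A: score 749 ≥ 700; DTI 38.6% ≤ 40%; reserves 6.5 < 9 mo → does not qualify.
Option B: score 749 ≥ 660; DTI 38.6% > 36%; employment 85 ≥ 12 mo → does not qualify.
Option C: score 749 ≥ 620; DTI 38.6% ≤ 43%; employment 85 ≥ 24 mo → qualifies.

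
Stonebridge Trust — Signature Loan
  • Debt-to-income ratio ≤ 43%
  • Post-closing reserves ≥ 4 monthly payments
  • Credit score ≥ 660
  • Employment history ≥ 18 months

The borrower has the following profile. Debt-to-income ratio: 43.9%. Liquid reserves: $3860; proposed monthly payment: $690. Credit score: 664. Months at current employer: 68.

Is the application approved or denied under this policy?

Denied

DTI 43.9% > 43%
Reserves: 3,860 ÷ 690 = 5.6 months (meets 4-month minimum)
Credit score 664 ≥ 660 (meets)
Employment 68 ≥ 18 months
Fails on DTI.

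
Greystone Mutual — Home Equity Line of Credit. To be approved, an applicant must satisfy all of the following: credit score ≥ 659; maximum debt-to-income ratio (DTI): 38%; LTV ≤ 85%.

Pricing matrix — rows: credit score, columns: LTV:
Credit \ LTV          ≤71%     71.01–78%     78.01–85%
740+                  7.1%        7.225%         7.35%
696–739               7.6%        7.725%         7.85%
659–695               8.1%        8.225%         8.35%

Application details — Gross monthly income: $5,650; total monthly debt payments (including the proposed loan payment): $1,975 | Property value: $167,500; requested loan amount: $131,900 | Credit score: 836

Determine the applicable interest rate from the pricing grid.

Credit score 836 ≥ 659; DTI = 1,975/5,650 = 35% ≤ 38%
LTV: 131,900 ÷ 167,500 = 78.7%, within 85% cap
Credit 836 → row 740+; LTV 78.7% → column 78.01–85%. Grid cell → 7.35%.

7.35%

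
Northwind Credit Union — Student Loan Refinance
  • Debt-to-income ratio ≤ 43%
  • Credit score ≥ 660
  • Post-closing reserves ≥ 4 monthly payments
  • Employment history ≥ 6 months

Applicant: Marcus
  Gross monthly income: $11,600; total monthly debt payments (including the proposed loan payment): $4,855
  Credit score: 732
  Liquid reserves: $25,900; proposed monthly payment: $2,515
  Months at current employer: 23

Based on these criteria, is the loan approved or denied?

DTI: 4,855 ÷ 11,600 = 41.9%, within the 43% cap
Credit score 732 ≥ 660 (meets)
Liquid reserves cover 25,900/2,515 = 10.3 months — ≥ 4 required
Employment 23 ≥ 6 months
All criteria satisfied.

Approved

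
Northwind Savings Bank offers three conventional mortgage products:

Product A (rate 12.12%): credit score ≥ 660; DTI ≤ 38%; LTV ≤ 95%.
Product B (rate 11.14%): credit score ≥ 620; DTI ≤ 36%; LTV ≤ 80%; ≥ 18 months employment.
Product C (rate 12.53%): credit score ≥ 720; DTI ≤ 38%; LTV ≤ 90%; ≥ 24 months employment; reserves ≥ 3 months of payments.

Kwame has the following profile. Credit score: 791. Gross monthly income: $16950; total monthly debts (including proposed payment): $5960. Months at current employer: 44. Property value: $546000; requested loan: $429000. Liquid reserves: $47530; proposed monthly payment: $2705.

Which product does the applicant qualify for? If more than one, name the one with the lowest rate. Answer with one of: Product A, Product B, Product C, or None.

Product B

DTI = 5,960/16,950 = 35.2%.
LTV = 429,000/546,000 = 78.6%.
Reserves = 47,530/2,705 = 17.6 months.
Product A: score 791 ≥ 660; DTI 35.2% ≤ 38%; LTV 78.6% ≤ 95% → qualifies.
Product B: score 791 ≥ 620; DTI 35.2% ≤ 36%; LTV 78.6% ≤ 80%; employment 44 ≥ 18 mo → qualifies.
Product C: score 791 ≥ 720; DTI 35.2% ≤ 38%; LTV 78.6% ≤ 90%; employment 44 ≥ 24 mo; reserves 17.6 ≥ 3 mo → qualifies.
Qualifying: Product A, Product B, Product C. Lowest rate is 11.14% → Product B.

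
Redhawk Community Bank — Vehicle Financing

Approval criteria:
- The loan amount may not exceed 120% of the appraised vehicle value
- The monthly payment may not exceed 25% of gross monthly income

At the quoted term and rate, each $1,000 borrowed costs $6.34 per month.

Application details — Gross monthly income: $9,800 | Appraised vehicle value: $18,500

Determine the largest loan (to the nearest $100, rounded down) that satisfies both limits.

$22,200

Payment cap: 25% × $9,800 = $2,450/month.
At $6.34 per $1,000, that supports 2,450/6.34 × 1,000 ≈ $386,435 → $386,400.
LTV cap: 120% × $18,500 = $22,200 → $22,200.
Binding constraint: loan-to-value.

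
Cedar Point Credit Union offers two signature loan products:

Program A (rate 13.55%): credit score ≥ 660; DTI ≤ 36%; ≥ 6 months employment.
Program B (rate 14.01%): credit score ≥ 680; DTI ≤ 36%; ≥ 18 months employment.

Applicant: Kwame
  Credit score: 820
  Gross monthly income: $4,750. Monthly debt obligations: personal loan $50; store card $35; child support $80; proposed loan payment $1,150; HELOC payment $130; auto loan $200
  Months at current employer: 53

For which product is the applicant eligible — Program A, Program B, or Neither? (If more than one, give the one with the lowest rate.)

Total debts = (50 + 35 + 80 + 1,150 + 130 + 200) = 1,645; DTI = 1,645/4,750 = 34.6%.
Program A: score 820 ≥ 660; DTI 34.6% ≤ 36%; employment 53 ≥ 6 mo → qualifies.
Program B: score 820 ≥ 680; DTI 34.6% ≤ 36%; employment 53 ≥ 18 mo → qualifies.
Qualifying: Program A, Program B. Lowest rate is 13.55% → Program A.

Program A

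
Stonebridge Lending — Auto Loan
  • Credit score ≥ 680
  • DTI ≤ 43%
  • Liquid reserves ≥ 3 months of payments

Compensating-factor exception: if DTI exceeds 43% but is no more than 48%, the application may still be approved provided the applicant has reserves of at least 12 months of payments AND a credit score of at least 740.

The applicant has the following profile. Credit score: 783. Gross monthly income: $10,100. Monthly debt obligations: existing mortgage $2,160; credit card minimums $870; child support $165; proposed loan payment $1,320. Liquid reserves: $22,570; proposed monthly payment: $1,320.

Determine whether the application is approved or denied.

Approved

Credit score 783 ≥ 680 (meets base)
Total debts = (2,160 + 870 + 165 + 1,320) = 4,515. DTI = 4,515/10,100 = 44.7% > 43% — standard DTI limit exceeded.
Reserves: 22,570 ÷ 1,320 = 17.1 months (meets 3-month minimum)
DTI 44.7% is within the 43%–48% exception band; checking compensating factors.
Reserves 17.1 ≥ 12 months; credit score 783 ≥ 740.
Both compensating conditions met → exception applies.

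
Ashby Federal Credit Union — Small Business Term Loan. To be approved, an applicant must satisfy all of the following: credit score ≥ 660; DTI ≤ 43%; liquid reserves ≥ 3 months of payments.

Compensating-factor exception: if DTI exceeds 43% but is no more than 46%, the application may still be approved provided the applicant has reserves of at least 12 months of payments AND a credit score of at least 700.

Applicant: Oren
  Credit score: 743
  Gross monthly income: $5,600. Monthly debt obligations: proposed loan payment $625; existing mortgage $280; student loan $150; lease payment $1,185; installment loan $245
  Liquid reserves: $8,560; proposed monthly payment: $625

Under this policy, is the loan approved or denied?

Approved

Credit score 743 ≥ 660 (meets base)
Total debts = (625 + 280 + 150 + 1,185 + 245) = 2,485. DTI: 2,485 ÷ 5,600 = 44.4%, over the 43% base limit.
Reserves: 8,560 ÷ 625 = 13.7 months (meets 3-month minimum)
DTI 44.4% is within the 43%–46% exception band; checking compensating factors.
Override check — reserves: 13.7 mo (ok); score: 743 (ok).
Both override conditions satisfied; DTI exception granted.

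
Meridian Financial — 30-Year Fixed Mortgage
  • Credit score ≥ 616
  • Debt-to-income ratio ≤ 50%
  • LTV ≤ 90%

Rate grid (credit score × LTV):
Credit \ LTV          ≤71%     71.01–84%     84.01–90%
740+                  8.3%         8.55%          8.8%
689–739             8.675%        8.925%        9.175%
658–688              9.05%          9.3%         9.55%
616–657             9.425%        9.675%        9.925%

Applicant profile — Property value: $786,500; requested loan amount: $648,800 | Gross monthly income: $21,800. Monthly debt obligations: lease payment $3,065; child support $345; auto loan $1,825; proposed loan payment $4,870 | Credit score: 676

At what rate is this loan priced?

Credit score 676 ≥ 616; Total monthly debts = (3,065 + 345 + 1,825 + 4,870) = 10,105. DTI = 10,105/21,800 = 46.4% ≤ 50%
LTV: 648,800 ÷ 786,500 = 82.5%, within 90% cap
Score 676 is in the 658–688 band; LTV 82.5% is in the 71.01–84% band → 9.3%.

9.3%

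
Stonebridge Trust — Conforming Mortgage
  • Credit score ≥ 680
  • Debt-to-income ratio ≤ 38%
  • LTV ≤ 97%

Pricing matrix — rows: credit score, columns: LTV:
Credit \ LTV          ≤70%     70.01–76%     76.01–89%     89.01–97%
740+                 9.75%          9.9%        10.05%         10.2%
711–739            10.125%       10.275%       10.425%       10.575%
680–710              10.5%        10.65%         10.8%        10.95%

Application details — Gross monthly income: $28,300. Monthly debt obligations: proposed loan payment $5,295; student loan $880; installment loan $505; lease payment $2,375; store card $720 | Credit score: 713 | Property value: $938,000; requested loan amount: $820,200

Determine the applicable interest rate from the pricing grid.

Credit score 713 ≥ 680; Total monthly debts = (5,295 + 880 + 505 + 2,375 + 720) = 9,775. DTI: 9,775 ÷ 28,300 = 34.5%, within the 38% cap
Loan-to-value = 820,200/938,000 = 87.4% — pass (97% max)
Row: 713 falls in 711–739. Column: 87.4% falls in 76.01–89%. Rate = 10.425%.

10.425%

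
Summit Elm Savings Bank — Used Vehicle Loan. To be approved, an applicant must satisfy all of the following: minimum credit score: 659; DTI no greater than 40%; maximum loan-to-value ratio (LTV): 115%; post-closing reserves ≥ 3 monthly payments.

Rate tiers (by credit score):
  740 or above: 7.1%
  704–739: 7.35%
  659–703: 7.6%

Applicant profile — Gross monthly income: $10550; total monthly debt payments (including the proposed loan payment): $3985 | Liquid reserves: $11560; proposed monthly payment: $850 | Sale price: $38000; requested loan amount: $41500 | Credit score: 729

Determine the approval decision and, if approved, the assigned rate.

Approved at 7.35%

Credit score 729 ≥ 659 (meets minimum)
Liquid reserves cover 11,560/850 = 13.6 months — ≥ 3 required
Loan-to-value = 41,500/38,000 = 109.2% — pass (115% max)
Debt-to-income = 3,985/10,550 = 37.8% — meets 40% limit
All requirements met. Score 729 falls in the 704–739 tier → 7.35%.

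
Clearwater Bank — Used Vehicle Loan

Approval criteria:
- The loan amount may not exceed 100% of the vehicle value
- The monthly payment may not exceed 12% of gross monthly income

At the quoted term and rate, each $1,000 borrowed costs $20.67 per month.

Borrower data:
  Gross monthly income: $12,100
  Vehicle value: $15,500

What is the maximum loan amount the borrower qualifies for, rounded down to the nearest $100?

$15,500

Payment cap: 12% × $12,100 = $1,452/month.
At $20.67 per $1,000, that supports 1,452/20.67 × 1,000 ≈ $70,246 → $70,200.
LTV cap: 100% × $15,500 = $15,500 → $15,500.
Binding constraint: loan-to-value.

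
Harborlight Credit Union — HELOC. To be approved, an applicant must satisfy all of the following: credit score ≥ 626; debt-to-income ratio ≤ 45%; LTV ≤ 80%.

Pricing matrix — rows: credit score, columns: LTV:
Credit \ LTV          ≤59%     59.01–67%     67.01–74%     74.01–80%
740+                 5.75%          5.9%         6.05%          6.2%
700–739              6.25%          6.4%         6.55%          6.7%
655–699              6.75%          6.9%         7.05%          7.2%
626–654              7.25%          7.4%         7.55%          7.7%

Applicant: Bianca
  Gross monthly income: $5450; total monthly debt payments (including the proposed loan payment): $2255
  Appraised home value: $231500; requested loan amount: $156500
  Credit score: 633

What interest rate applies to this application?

Credit score 633 ≥ 626; Debt-to-income = 2,255/5,450 = 41.4% — meets 45% limit
LTV: 156,500 ÷ 231,500 = 67.6%, within 80% cap
Score 633 is in the 626–654 band; LTV 67.6% is in the 67.01–74% band → 7.55%.

7.55%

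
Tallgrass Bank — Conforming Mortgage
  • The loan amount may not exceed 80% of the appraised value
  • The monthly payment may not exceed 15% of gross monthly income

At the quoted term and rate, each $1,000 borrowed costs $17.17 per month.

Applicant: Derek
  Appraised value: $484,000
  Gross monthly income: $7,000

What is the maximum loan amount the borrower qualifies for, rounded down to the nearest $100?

Payment cap: 15% × $7,000 = $1,050/month.
At $17.17 per $1,000, that supports 1,050/17.17 × 1,000 ≈ $61,153 → $61,100.
LTV cap: 80% × $484,000 = $387,200 → $387,200.
Binding constraint: payment-to-income.

$61,100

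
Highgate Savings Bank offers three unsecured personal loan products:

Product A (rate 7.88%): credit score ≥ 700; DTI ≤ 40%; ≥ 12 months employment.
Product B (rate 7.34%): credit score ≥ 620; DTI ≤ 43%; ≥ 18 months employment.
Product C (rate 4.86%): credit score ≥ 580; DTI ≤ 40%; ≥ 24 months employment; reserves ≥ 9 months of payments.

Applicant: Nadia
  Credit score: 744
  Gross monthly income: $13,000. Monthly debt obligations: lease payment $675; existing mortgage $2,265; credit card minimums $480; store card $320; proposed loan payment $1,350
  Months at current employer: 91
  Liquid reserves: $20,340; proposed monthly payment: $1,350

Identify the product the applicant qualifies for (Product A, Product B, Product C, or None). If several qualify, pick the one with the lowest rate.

Product C

Total debts = (675 + 2,265 + 480 + 320 + 1,350) = 5,090; DTI = 5,090/13,000 = 39.2%.
Reserves = 20,340/1,350 = 15.1 months.
Product A: score 744 ≥ 700; DTI 39.2% ≤ 40%; employment 91 ≥ 12 mo → qualifies.
Product B: score 744 ≥ 620; DTI 39.2% ≤ 43%; employment 91 ≥ 18 mo → qualifies.
Product C: score 744 ≥ 580; DTI 39.2% ≤ 40%; employment 91 ≥ 24 mo; reserves 15.1 ≥ 9 mo → qualifies.
Qualifying: Product A, Product B, Product C. Lowest rate is 4.86% → Product C.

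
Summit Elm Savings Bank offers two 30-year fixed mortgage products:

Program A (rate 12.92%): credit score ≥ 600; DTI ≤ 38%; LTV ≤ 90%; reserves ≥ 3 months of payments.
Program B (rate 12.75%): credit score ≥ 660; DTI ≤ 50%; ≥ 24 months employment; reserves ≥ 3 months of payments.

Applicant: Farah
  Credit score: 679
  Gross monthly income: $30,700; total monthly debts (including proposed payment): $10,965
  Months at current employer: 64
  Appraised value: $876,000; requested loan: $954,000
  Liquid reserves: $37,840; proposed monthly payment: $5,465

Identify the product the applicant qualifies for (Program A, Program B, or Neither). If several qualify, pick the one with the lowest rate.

Program B

DTI = 10,965/30,700 = 35.7%.
LTV = 954,000/876,000 = 108.9%.
Reserves = 37,840/5,465 = 6.9 months.
Program A: score 679 ≥ 600; DTI 35.7% ≤ 38%; LTV 108.9% > 90%; reserves 6.9 ≥ 3 mo → does not qualify.
Program B: score 679 ≥ 660; DTI 35.7% ≤ 50%; employment 64 ≥ 24 mo; reserves 6.9 ≥ 3 mo → qualifies.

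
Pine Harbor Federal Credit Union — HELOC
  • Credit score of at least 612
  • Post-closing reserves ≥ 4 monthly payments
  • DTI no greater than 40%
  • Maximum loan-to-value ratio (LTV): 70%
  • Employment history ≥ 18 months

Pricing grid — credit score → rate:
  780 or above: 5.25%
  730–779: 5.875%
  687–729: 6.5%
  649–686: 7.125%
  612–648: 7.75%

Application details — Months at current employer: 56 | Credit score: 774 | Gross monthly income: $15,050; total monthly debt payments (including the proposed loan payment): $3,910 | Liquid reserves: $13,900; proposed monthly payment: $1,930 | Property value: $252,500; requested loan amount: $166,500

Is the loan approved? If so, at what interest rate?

Credit score 774 ≥ 612 (meets minimum)
Employment 56 ≥ 18 months
Reserves = 13,900/1,930 = 7.2 months ≥ 4
DTI = 3,910/15,050 = 26% ≤ 40%
LTV = 166,500/252,500 = 65.9% ≤ 70%
All requirements met. Score 774 falls in the 730–779 tier → 5.875%.

Approved at 5.875%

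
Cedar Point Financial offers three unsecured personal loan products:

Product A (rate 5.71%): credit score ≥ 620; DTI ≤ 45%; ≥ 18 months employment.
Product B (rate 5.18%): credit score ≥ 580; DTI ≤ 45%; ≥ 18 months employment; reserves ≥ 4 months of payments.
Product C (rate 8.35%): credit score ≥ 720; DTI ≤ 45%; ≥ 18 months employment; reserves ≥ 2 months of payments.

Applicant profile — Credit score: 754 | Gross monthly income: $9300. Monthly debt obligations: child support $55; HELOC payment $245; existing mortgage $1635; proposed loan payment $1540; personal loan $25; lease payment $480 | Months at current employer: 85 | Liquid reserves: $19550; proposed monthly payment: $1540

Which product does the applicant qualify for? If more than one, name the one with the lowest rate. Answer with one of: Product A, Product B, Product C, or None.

Total debts = (55 + 245 + 1,635 + 1,540 + 25 + 480) = 3,980; DTI = 3,980/9,300 = 42.8%.
Reserves = 19,550/1,540 = 12.7 months.
Product A: score 754 ≥ 620; DTI 42.8% ≤ 45%; employment 85 ≥ 18 mo → qualifies.
Product B: score 754 ≥ 580; DTI 42.8% ≤ 45%; employment 85 ≥ 18 mo; reserves 12.7 ≥ 4 mo → qualifies.
Product C: score 754 ≥ 720; DTI 42.8% ≤ 45%; employment 85 ≥ 18 mo; reserves 12.7 ≥ 2 mo → qualifies.
Qualifying: Product A, Product B, Product C. Lowest rate is 5.18% → Product B.

Product B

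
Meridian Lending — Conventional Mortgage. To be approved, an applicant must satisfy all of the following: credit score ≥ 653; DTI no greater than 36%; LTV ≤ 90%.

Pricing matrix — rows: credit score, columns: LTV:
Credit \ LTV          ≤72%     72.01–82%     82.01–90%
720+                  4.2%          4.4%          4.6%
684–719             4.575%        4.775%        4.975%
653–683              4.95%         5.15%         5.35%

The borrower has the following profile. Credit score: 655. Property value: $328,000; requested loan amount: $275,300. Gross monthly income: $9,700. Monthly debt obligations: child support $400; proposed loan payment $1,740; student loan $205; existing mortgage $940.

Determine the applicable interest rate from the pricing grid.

5.35%

Credit score 655 ≥ 653; Total monthly debts = (400 + 1,740 + 205 + 940) = 3,285. DTI: 3,285 ÷ 9,700 = 33.9%, within the 36% cap
LTV = 275,300/328,000 = 83.9% ≤ 90%
Row: 655 falls in 653–683. Column: 83.9% falls in 82.01–90%. Rate = 5.35%.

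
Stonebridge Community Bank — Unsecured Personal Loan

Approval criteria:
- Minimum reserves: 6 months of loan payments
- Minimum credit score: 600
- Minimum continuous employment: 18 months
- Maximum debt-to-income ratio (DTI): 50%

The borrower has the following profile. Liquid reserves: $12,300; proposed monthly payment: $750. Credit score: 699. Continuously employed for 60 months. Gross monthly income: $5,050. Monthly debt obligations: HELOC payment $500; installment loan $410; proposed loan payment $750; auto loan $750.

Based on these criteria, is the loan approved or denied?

Liquid reserves cover 12,300/750 = 16.4 months — ≥ 6 required
Credit score 699 ≥ 600 (meets)
Employment 60 ≥ 18 months
Total monthly debts = (500 + 410 + 750 + 750) = 2,410. DTI: 2,410 ÷ 5,050 = 47.7%, within the 50% cap
All criteria satisfied.

Approved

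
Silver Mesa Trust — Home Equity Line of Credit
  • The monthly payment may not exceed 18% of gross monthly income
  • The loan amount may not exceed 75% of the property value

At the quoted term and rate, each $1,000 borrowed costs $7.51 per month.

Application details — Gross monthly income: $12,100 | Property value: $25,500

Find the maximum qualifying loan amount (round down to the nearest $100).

$19,100

Payment cap: 18% × $12,100 = $2,178/month.
At $7.51 per $1,000, that supports 2,178/7.51 × 1,000 ≈ $290,013 → $290,000.
LTV cap: 75% × $25,500 = $19,125 → $19,100.
Binding constraint: loan-to-value.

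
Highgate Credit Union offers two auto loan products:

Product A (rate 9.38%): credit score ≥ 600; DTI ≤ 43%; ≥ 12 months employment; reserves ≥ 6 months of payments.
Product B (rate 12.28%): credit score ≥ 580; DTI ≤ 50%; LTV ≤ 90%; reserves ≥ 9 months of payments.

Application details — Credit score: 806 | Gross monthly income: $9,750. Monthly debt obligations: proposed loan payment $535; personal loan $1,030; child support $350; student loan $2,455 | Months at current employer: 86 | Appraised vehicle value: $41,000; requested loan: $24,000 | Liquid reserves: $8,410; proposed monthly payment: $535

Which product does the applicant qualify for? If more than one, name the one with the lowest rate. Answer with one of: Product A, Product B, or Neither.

Total debts = (535 + 1,030 + 350 + 2,455) = 4,370; DTI = 4,370/9,750 = 44.8%.
LTV = 24,000/41,000 = 58.5%.
Reserves = 8,410/535 = 15.7 months.
Product A: score 806 ≥ 600; DTI 44.8% > 43%; employment 86 ≥ 12 mo; reserves 15.7 ≥ 6 mo → does not qualify.
Product B: score 806 ≥ 580; DTI 44.8% ≤ 50%; LTV 58.5% ≤ 90%; reserves 15.7 ≥ 9 mo → qualifies.

Product B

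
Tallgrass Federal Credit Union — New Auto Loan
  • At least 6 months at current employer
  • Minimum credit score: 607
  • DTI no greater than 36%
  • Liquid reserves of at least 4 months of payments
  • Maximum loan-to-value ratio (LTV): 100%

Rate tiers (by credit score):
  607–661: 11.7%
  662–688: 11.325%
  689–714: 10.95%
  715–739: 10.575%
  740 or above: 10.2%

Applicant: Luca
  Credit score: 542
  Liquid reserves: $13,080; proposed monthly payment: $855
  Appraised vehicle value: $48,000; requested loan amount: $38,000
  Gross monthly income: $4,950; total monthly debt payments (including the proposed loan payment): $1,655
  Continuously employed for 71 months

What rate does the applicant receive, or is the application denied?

Denied

Credit score 542 < 607 (below minimum)
Employment 71 ≥ 6 months
DTI = 1,655/4,950 = 33.4% ≤ 36%
Liquid reserves cover 13,080/855 = 15.3 months — ≥ 4 required
Loan-to-value = 38,000/48,000 = 79.2% — pass (100% max)
Not all requirements met → denied.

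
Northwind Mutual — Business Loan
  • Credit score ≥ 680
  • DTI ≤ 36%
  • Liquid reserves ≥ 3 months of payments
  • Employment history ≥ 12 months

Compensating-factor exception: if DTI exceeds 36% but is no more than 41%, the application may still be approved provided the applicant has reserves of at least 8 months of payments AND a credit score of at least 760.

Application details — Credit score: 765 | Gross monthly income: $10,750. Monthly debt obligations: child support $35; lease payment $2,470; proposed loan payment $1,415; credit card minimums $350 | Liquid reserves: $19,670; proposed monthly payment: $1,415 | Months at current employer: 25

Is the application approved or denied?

Credit score 765 ≥ 680 (meets base)
Total debts = (35 + 2,470 + 1,415 + 350) = 4,270. DTI: 4,270 ÷ 10,750 = 39.7%, over the 36% base limit.
Liquid reserves cover 19,670/1,415 = 13.9 months — ≥ 3 required
Employment 25 ≥ 12 months
DTI 39.7% is within the 36%–41% exception band; checking compensating factors.
Reserves 13.9 ≥ 8 months; credit score 765 ≥ 760.
Both compensating conditions met → exception applies.

Approved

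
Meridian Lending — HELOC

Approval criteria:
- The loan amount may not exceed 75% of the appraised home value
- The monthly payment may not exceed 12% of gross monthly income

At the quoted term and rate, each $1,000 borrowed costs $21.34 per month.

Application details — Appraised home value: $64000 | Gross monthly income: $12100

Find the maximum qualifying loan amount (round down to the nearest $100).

$48,000

Payment cap: 12% × $12,100 = $1,452/month.
At $21.34 per $1,000, that supports 1,452/21.34 × 1,000 ≈ $68,041 → $68,000.
LTV cap: 75% × $64,000 = $48,000 → $48,000.
Binding constraint: loan-to-value.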